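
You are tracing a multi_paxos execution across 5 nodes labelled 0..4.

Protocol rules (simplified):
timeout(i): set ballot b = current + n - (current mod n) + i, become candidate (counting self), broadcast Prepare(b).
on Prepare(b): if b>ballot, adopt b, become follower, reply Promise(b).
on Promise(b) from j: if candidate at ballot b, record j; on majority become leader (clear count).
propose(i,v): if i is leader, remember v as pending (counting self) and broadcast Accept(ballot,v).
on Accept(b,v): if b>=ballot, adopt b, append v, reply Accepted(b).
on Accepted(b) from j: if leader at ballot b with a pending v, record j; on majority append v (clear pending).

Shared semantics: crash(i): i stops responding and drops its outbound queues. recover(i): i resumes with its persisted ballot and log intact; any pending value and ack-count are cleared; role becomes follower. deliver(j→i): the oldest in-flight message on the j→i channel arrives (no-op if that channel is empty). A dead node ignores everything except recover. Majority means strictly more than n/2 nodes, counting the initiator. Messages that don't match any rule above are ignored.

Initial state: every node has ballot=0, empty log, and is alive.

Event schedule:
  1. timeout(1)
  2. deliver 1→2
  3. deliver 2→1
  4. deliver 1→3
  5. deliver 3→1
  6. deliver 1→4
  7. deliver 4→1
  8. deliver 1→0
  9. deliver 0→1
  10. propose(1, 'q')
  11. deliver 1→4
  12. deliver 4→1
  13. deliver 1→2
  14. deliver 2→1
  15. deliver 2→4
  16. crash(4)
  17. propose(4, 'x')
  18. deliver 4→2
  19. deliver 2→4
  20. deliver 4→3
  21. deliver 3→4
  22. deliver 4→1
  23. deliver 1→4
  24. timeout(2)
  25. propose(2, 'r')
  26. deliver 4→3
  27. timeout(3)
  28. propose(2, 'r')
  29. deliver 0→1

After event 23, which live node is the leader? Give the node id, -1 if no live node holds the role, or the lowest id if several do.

1

[1] timeout(1) → N1(cand b6 [-])
[2] deliver 1→2 → N2(foll b6 [-])
[3] deliver 2→1 → ∅
[4] deliver 1→3 → N3(foll b6 [-])
[5] deliver 3→1 → N1(lead b6 [-])
[6] deliver 1→4 → N4(foll b6 [-])
[7] deliver 4→1 → ∅
[8] deliver 1→0 → N0(foll b6 [-])
[9] deliver 0→1 → ∅
[10] propose(1,'q') → ∅
[11] deliver 1→4 → N4(foll b6 [q])
[12] deliver 4→1 → ∅
[13] deliver 1→2 → N2(foll b6 [q])
[14] deliver 2→1 → N1(lead b6 [q])
[15] deliver 2→4 → ∅
[16] crash(4) → N4(✗foll b6 [q])
[17] propose(4,'x') → ∅
[18] deliver 4→2 → ∅
[19] deliver 2→4 → ∅
[20] deliver 4→3 → ∅
[21] deliver 3→4 → ∅
[22] deliver 4→1 → ∅
[23] deliver 1→4 → ∅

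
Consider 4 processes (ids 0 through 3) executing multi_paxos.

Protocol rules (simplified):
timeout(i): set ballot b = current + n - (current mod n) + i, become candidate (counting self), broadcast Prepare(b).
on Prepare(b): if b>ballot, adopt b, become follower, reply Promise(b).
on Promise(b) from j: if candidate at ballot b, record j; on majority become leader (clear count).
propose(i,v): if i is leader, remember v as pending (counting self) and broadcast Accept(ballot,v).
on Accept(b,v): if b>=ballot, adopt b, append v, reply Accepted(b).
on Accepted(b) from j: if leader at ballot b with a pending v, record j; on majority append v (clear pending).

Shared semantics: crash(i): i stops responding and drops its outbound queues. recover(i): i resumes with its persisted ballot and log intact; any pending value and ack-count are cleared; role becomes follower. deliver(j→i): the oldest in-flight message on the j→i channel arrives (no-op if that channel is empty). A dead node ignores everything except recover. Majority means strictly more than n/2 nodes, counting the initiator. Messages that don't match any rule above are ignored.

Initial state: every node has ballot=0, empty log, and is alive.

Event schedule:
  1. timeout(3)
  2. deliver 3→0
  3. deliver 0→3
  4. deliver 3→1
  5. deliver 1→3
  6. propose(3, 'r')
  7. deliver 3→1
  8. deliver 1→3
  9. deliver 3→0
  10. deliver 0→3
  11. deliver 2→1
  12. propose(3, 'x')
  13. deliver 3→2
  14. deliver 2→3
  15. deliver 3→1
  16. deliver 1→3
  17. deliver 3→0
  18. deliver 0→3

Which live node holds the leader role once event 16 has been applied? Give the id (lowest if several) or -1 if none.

3

e1 timeout(3): 3[cand,b=7,-]
e2 deliver 3→0: 0[foll,b=7,-]
e3 deliver 0→3: ·
e4 deliver 3→1: 1[foll,b=7,-]
e5 deliver 1→3: 3[lead,b=7,-]
e6 propose(3,'r'): ·
e7 deliver 3→1: 1[foll,b=7,r]
e8 deliver 1→3: ·
e9 deliver 3→0: 0[foll,b=7,r]
e10 deliver 0→3: 3[lead,b=7,r]
e11 deliver 2→1: ·
e12 propose(3,'x'): ·
e13 deliver 3→2: 2[foll,b=7,-]
e14 deliver 2→3: ·
e15 deliver 3→1: 1[foll,b=7,r,x]
e16 deliver 1→3: ·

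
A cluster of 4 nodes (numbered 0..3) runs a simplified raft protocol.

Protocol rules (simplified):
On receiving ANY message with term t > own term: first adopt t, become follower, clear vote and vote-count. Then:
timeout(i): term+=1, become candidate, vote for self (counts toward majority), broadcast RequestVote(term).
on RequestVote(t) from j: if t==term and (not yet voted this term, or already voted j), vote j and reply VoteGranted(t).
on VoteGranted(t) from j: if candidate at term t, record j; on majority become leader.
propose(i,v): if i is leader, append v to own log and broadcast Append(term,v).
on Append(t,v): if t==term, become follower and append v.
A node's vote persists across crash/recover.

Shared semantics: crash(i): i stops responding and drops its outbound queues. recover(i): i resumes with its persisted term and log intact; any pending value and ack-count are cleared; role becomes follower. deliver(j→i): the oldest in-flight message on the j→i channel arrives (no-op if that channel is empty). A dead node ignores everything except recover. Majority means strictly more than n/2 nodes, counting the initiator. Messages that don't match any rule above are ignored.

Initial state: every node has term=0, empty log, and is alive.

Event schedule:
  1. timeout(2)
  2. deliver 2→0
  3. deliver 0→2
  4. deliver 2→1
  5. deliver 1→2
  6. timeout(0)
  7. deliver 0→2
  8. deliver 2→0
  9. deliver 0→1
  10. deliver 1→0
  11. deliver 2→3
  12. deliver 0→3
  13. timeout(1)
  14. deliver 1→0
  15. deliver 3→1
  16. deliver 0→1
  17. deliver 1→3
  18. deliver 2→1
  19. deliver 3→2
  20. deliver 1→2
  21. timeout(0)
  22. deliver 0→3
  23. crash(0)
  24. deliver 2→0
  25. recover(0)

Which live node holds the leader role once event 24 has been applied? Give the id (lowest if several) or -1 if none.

[1] timeout(2) → N2(cand t1 [-])
[2] deliver 2→0 → N0(foll t1 [-])
[3] deliver 0→2 → ∅
[4] deliver 2→1 → N1(foll t1 [-])
[5] deliver 1→2 → N2(lead t1 [-])
[6] timeout(0) → N0(cand t2 [-])
[7] deliver 0→2 → N2(foll t2 [-])
[8] deliver 2→0 → ∅
[9] deliver 0→1 → N1(foll t2 [-])
[10] deliver 1→0 → N0(lead t2 [-])
[11] deliver 2→3 → N3(foll t1 [-])
[12] deliver 0→3 → N3(foll t2 [-])
[13] timeout(1) → N1(cand t3 [-])
[14] deliver 1→0 → N0(foll t3 [-])
[15] deliver 3→1 → ∅
[16] deliver 0→1 → ∅
[17] deliver 1→3 → N3(foll t3 [-])
[18] deliver 2→1 → ∅
[19] deliver 3→2 → ∅
[20] deliver 1→2 → N2(foll t3 [-])
[21] timeout(0) → N0(cand t4 [-])
[22] deliver 0→3 → N3(foll t4 [-])
[23] crash(0) → N0(✗cand t4 [-])
[24] deliver 2→0 → ∅

-1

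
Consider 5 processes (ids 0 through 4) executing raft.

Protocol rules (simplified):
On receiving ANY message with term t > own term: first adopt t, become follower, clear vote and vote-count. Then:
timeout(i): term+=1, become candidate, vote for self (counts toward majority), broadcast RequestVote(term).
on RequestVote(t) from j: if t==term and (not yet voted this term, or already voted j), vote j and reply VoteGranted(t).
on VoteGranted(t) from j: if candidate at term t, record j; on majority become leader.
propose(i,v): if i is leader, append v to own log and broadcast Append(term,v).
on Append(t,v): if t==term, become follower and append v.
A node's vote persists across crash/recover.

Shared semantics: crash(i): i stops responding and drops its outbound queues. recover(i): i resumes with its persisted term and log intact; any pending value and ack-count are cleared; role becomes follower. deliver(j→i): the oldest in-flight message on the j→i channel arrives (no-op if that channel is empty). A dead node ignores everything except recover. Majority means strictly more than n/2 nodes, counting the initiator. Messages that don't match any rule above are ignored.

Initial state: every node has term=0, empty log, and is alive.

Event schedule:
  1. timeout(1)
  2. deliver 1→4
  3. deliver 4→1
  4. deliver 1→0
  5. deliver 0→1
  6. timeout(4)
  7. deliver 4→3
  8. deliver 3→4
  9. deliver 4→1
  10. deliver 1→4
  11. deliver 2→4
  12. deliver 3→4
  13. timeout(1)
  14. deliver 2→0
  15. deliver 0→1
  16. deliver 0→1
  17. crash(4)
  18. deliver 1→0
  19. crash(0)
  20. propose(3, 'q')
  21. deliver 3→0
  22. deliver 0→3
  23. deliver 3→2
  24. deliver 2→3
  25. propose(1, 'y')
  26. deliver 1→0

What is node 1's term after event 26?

e1 timeout(1): 1[cand,t=1,-]
e2 deliver 1→4: 4[foll,t=1,-]
e3 deliver 4→1: ·
e4 deliver 1→0: 0[foll,t=1,-]
e5 deliver 0→1: 1[lead,t=1,-]
e6 timeout(4): 4[cand,t=2,-]
e7 deliver 4→3: 3[foll,t=2,-]
e8 deliver 3→4: ·
e9 deliver 4→1: 1[foll,t=2,-]
e10 deliver 1→4: 4[lead,t=2,-]
e11 deliver 2→4: ·
e12 deliver 3→4: ·
e13 timeout(1): 1[cand,t=3,-]
e14 deliver 2→0: ·
e15 deliver 0→1: ·
e16 deliver 0→1: ·
e17 crash(4): 4[✗lead,t=2,-]
e18 deliver 1→0: 0[foll,t=3,-]
e19 crash(0): 0[✗foll,t=3,-]
e20 propose(3,'q'): ·
e21 deliver 3→0: ·
e22 deliver 0→3: ·
e23 deliver 3→2: ·
e24 deliver 2→3: ·
e25 propose(1,'y'): ·
e26 deliver 1→0: ·

3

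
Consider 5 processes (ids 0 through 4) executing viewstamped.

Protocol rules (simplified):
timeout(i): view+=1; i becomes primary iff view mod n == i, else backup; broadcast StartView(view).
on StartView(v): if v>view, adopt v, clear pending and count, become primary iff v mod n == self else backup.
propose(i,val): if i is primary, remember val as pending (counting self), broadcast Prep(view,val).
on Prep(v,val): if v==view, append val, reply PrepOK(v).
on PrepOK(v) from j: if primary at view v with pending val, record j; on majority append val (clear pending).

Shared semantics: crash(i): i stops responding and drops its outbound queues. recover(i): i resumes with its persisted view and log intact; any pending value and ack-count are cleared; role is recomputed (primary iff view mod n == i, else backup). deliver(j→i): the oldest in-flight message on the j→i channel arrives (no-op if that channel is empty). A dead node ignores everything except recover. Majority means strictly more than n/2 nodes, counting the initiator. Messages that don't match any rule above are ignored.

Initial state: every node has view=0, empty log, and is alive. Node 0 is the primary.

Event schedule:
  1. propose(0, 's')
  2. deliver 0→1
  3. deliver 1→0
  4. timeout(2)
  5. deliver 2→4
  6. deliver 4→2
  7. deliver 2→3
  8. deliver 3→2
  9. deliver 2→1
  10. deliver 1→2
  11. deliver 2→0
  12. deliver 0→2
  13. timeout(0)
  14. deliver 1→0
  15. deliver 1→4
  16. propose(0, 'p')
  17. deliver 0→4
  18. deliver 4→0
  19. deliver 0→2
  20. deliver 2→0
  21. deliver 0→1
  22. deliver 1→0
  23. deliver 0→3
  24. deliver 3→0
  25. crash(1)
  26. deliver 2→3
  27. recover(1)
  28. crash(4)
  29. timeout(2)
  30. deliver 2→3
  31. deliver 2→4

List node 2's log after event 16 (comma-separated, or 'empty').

empty

1. propose(0,'s'):  nop
2. deliver 0→1:  <1:back v0 s>
3. deliver 1→0:  nop
4. timeout(2):  <2:back v1 ->
5. deliver 2→4:  <4:back v1 ->
6. deliver 4→2:  nop
7. deliver 2→3:  <3:back v1 ->
8. deliver 3→2:  nop
9. deliver 2→1:  <1:prim v1 s>
10. deliver 1→2:  nop
11. deliver 2→0:  <0:back v1 ->
12. deliver 0→2:  nop
13. timeout(0):  <0:back v2 ->
14. deliver 1→0:  nop
15. deliver 1→4:  nop
16. propose(0,'p'):  nop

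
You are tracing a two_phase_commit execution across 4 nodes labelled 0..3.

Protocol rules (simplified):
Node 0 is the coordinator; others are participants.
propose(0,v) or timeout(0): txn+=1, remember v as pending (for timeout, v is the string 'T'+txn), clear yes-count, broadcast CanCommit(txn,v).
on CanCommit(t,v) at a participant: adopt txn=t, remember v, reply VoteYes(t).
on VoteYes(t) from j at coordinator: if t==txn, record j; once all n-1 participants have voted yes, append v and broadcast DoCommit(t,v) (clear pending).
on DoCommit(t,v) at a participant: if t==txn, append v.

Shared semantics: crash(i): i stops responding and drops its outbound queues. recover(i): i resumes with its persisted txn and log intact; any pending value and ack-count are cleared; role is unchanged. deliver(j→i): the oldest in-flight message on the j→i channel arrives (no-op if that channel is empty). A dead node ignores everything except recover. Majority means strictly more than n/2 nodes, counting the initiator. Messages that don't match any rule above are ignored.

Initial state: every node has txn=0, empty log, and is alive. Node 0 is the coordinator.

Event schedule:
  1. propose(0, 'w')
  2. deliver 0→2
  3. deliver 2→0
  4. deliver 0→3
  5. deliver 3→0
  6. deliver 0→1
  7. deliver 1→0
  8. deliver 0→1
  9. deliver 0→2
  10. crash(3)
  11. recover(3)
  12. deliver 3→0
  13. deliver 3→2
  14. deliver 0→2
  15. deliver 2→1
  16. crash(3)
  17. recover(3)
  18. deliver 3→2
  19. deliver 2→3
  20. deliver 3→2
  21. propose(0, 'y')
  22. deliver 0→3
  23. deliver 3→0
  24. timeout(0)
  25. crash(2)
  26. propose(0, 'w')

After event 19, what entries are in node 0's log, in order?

1. propose(0,'w'):  <0:coor t1 ->
2. deliver 0→2:  <2:part t1 ->
3. deliver 2→0:  nop
4. deliver 0→3:  <3:part t1 ->
5. deliver 3→0:  nop
6. deliver 0→1:  <1:part t1 ->
7. deliver 1→0:  <0:coor t1 w>
8. deliver 0→1:  <1:part t1 w>
9. deliver 0→2:  <2:part t1 w>
10. crash(3):  <3:✗part t1 ->
11. recover(3):  <3:part t1 ->
12. deliver 3→0:  nop
13. deliver 3→2:  nop
14. deliver 0→2:  nop
15. deliver 2→1:  nop
16. crash(3):  <3:✗part t1 ->
17. recover(3):  <3:part t1 ->
18. deliver 3→2:  nop
19. deliver 2→3:  nop

w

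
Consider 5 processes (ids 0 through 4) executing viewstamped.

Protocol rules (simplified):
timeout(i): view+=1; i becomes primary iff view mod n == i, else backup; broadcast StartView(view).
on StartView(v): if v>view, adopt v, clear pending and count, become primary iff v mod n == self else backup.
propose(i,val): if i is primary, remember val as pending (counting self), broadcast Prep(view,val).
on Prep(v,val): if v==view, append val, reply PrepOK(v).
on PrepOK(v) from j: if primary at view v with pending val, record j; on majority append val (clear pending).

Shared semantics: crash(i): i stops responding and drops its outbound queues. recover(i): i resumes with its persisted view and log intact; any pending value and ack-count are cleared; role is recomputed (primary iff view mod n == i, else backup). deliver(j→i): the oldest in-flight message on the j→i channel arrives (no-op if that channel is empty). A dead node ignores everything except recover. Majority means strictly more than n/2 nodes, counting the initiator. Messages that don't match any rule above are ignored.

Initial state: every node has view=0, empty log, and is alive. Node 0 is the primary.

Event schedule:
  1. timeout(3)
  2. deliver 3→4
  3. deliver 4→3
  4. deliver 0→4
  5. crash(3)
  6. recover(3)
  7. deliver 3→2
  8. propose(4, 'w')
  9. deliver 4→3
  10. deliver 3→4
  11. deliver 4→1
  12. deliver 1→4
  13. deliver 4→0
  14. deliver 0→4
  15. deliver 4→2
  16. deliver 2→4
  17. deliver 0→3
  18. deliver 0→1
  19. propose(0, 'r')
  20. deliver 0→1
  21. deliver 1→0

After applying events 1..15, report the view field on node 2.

[1] timeout(3) → N3(back v1 [-])
[2] deliver 3→4 → N4(back v1 [-])
[3] deliver 4→3 → ∅
[4] deliver 0→4 → ∅
[5] crash(3) → N3(✗back v1 [-])
[6] recover(3) → N3(back v1 [-])
[7] deliver 3→2 → ∅
[8] propose(4,'w') → ∅
[9] deliver 4→3 → ∅
[10] deliver 3→4 → ∅
[11] deliver 4→1 → ∅
[12] deliver 1→4 → ∅
[13] deliver 4→0 → ∅
[14] deliver 0→4 → ∅
[15] deliver 4→2 → ∅

0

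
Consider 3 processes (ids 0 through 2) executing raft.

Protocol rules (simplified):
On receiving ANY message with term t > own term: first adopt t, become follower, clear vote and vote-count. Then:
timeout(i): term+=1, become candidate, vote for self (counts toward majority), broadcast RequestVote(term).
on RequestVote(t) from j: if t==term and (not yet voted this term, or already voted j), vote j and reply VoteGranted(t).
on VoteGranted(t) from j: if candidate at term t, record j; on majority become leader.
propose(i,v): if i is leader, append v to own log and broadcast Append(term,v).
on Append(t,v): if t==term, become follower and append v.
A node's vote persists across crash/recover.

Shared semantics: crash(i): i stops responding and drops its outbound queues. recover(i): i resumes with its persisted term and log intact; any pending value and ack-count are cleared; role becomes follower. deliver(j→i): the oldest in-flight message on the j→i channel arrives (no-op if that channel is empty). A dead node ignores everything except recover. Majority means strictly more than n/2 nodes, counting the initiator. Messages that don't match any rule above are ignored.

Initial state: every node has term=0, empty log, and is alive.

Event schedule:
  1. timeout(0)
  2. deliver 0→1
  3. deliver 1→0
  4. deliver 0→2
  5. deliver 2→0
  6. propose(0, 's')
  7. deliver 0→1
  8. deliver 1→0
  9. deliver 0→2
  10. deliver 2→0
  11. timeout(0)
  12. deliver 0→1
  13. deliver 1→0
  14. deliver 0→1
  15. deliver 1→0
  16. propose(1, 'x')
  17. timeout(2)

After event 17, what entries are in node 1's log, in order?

1. timeout(0):  <0:cand t1 ->
2. deliver 0→1:  <1:foll t1 ->
3. deliver 1→0:  <0:lead t1 ->
4. deliver 0→2:  <2:foll t1 ->
5. deliver 2→0:  nop
6. propose(0,'s'):  <0:lead t1 s>
7. deliver 0→1:  <1:foll t1 s>
8. deliver 1→0:  nop
9. deliver 0→2:  <2:foll t1 s>
10. deliver 2→0:  nop
11. timeout(0):  <0:cand t2 s>
12. deliver 0→1:  <1:foll t2 s>
13. deliver 1→0:  <0:lead t2 s>
14. deliver 0→1:  nop
15. deliver 1→0:  nop
16. propose(1,'x'):  nop
17. timeout(2):  <2:cand t2 s>

s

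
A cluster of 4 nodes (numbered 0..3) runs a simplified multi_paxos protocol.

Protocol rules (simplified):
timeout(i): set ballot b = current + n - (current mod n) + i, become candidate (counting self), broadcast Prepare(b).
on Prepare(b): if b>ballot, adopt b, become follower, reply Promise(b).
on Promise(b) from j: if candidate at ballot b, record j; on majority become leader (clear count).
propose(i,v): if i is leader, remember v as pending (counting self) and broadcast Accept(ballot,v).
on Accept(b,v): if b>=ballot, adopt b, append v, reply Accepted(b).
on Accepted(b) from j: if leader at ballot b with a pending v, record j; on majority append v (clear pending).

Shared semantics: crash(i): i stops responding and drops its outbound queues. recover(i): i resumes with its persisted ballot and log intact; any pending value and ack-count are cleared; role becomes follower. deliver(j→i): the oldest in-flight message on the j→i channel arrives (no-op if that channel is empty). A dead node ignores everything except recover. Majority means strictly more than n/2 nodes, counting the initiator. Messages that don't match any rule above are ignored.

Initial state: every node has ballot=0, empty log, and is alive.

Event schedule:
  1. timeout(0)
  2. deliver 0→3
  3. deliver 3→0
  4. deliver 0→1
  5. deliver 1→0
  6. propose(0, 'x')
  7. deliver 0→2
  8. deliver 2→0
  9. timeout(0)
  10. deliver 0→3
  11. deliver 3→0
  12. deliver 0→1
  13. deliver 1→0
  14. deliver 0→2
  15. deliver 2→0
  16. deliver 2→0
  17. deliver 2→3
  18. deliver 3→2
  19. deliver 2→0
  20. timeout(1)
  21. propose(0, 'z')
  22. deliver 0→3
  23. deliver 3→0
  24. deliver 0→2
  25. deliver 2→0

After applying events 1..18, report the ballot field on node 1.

4

[1] timeout(0) → N0(cand b4 [-])
[2] deliver 0→3 → N3(foll b4 [-])
[3] deliver 3→0 → ∅
[4] deliver 0→1 → N1(foll b4 [-])
[5] deliver 1→0 → N0(lead b4 [-])
[6] propose(0,'x') → ∅
[7] deliver 0→2 → N2(foll b4 [-])
[8] deliver 2→0 → ∅
[9] timeout(0) → N0(cand b8 [-])
[10] deliver 0→3 → N3(foll b4 [x])
[11] deliver 3→0 → ∅
[12] deliver 0→1 → N1(foll b4 [x])
[13] deliver 1→0 → ∅
[14] deliver 0→2 → N2(foll b4 [x])
[15] deliver 2→0 → ∅
[16] deliver 2→0 → ∅
[17] deliver 2→3 → ∅
[18] deliver 3→2 → ∅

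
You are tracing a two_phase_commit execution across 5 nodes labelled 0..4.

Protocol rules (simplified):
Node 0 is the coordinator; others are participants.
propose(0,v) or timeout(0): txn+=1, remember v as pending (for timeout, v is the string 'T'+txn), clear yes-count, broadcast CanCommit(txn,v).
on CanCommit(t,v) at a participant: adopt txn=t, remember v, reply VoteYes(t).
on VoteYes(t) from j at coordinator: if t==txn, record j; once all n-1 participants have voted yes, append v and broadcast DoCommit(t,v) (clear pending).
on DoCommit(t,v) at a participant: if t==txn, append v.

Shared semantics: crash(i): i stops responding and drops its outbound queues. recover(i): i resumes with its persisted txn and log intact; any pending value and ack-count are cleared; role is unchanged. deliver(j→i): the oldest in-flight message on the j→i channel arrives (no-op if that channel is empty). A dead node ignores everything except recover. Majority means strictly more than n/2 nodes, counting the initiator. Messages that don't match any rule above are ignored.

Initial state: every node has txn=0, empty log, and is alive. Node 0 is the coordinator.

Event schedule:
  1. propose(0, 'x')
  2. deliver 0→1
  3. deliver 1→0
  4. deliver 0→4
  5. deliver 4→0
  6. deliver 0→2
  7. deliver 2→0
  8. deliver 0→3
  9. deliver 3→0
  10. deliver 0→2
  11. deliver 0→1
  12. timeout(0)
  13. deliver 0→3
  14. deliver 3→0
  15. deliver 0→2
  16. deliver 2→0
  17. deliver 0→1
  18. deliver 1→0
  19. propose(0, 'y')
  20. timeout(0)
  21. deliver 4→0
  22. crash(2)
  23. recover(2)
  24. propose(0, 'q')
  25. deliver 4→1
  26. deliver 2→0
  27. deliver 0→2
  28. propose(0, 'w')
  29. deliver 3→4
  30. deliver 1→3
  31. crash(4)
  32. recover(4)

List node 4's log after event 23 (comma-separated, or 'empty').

step 1 propose(0,'x'): 0={coor,t=1,log=-}
step 2 deliver 0→1: 1={part,t=1,log=-}
step 3 deliver 1→0: —
step 4 deliver 0→4: 4={part,t=1,log=-}
step 5 deliver 4→0: —
step 6 deliver 0→2: 2={part,t=1,log=-}
step 7 deliver 2→0: —
step 8 deliver 0→3: 3={part,t=1,log=-}
step 9 deliver 3→0: 0={coor,t=1,log=x}
step 10 deliver 0→2: 2={part,t=1,log=x}
step 11 deliver 0→1: 1={part,t=1,log=x}
step 12 timeout(0): 0={coor,t=2,log=x}
step 13 deliver 0→3: 3={part,t=1,log=x}
step 14 deliver 3→0: —
step 15 deliver 0→2: 2={part,t=2,log=x}
step 16 deliver 2→0: —
step 17 deliver 0→1: 1={part,t=2,log=x}
step 18 deliver 1→0: —
step 19 propose(0,'y'): 0={coor,t=3,log=x}
step 20 timeout(0): 0={coor,t=4,log=x}
step 21 deliver 4→0: —
step 22 crash(2): 2={✗part,t=2,log=x}
step 23 recover(2): 2={part,t=2,log=x}

empty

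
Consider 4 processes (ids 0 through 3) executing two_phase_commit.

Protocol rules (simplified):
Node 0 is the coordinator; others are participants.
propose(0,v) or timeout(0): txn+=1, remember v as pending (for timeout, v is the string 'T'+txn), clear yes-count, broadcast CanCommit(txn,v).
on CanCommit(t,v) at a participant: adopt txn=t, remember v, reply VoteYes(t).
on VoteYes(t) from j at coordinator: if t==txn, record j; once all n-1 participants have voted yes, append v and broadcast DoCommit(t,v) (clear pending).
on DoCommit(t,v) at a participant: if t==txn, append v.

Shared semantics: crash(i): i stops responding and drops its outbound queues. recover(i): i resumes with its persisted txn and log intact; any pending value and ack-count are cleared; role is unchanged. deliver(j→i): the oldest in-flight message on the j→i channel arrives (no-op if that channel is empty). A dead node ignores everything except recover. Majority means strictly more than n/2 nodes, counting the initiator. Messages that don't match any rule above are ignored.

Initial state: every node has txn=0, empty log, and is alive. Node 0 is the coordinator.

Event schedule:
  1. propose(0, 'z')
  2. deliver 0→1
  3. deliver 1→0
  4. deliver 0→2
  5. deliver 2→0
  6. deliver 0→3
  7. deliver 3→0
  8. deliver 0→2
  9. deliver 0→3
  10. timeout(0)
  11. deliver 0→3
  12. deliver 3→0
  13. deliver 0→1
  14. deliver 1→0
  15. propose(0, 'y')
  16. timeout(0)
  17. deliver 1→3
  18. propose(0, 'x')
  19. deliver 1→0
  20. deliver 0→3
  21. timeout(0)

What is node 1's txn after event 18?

1

step 1 propose(0,'z'): 0={coor,t=1,log=-}
step 2 deliver 0→1: 1={part,t=1,log=-}
step 3 deliver 1→0: —
step 4 deliver 0→2: 2={part,t=1,log=-}
step 5 deliver 2→0: —
step 6 deliver 0→3: 3={part,t=1,log=-}
step 7 deliver 3→0: 0={coor,t=1,log=z}
step 8 deliver 0→2: 2={part,t=1,log=z}
step 9 deliver 0→3: 3={part,t=1,log=z}
step 10 timeout(0): 0={coor,t=2,log=z}
step 11 deliver 0→3: 3={part,t=2,log=z}
step 12 deliver 3→0: —
step 13 deliver 0→1: 1={part,t=1,log=z}
step 14 deliver 1→0: —
step 15 propose(0,'y'): 0={coor,t=3,log=z}
step 16 timeout(0): 0={coor,t=4,log=z}
step 17 deliver 1→3: —
step 18 propose(0,'x'): 0={coor,t=5,log=z}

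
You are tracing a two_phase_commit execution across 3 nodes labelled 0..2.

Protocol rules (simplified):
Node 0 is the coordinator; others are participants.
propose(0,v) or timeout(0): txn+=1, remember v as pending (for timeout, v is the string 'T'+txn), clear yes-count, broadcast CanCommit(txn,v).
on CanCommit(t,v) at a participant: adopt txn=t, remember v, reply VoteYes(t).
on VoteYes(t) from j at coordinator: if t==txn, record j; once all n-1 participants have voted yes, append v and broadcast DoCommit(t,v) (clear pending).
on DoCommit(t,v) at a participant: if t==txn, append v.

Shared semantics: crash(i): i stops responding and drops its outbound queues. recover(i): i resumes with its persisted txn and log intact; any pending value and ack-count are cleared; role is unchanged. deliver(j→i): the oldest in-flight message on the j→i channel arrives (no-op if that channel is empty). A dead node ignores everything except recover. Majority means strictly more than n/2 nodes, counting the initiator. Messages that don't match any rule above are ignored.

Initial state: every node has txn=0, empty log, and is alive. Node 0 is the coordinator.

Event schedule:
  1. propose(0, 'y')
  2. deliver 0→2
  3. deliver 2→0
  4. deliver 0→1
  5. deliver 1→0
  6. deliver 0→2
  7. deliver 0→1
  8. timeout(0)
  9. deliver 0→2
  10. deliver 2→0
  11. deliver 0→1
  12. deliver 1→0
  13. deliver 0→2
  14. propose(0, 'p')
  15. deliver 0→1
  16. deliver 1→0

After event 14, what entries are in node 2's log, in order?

e1 propose(0,'y'): 0[coor,t=1,-]
e2 deliver 0→2: 2[part,t=1,-]
e3 deliver 2→0: ·
e4 deliver 0→1: 1[part,t=1,-]
e5 deliver 1→0: 0[coor,t=1,y]
e6 deliver 0→2: 2[part,t=1,y]
e7 deliver 0→1: 1[part,t=1,y]
e8 timeout(0): 0[coor,t=2,y]
e9 deliver 0→2: 2[part,t=2,y]
e10 deliver 2→0: ·
e11 deliver 0→1: 1[part,t=2,y]
e12 deliver 1→0: 0[coor,t=2,y,T2]
e13 deliver 0→2: 2[part,t=2,y,T2]
e14 propose(0,'p'): 0[coor,t=3,y,T2]

y,T2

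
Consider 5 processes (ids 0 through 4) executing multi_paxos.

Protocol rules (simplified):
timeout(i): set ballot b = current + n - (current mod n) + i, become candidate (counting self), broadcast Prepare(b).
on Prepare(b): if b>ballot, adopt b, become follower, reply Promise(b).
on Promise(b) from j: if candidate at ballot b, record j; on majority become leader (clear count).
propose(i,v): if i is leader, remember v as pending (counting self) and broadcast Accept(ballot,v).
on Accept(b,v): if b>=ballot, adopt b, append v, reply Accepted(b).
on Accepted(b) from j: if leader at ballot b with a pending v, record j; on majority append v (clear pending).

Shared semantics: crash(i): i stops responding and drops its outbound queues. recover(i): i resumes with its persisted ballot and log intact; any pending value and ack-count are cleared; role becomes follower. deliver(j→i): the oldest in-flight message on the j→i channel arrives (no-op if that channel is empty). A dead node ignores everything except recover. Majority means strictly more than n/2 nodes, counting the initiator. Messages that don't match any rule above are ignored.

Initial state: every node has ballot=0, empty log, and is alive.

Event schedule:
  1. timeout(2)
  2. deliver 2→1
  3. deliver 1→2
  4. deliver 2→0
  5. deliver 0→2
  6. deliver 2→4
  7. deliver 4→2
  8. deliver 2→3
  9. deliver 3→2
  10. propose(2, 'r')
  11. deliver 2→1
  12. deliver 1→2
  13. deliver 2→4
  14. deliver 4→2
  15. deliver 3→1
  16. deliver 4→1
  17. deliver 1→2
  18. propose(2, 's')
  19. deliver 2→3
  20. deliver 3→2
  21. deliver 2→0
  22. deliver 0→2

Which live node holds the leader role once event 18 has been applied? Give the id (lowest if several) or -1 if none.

2

after 1 — timeout(2): n2:cand/b7/[-]
after 2 — deliver 2→1: n1:foll/b7/[-]
after 3 — deliver 1→2: ·
after 4 — deliver 2→0: n0:foll/b7/[-]
after 5 — deliver 0→2: n2:lead/b7/[-]
after 6 — deliver 2→4: n4:foll/b7/[-]
after 7 — deliver 4→2: ·
after 8 — deliver 2→3: n3:foll/b7/[-]
after 9 — deliver 3→2: ·
after 10 — propose(2,'r'): ·
after 11 — deliver 2→1: n1:foll/b7/[r]
after 12 — deliver 1→2: ·
after 13 — deliver 2→4: n4:foll/b7/[r]
after 14 — deliver 4→2: n2:lead/b7/[r]
after 15 — deliver 3→1: ·
after 16 — deliver 4→1: ·
after 17 — deliver 1→2: ·
after 18 — propose(2,'s'): ·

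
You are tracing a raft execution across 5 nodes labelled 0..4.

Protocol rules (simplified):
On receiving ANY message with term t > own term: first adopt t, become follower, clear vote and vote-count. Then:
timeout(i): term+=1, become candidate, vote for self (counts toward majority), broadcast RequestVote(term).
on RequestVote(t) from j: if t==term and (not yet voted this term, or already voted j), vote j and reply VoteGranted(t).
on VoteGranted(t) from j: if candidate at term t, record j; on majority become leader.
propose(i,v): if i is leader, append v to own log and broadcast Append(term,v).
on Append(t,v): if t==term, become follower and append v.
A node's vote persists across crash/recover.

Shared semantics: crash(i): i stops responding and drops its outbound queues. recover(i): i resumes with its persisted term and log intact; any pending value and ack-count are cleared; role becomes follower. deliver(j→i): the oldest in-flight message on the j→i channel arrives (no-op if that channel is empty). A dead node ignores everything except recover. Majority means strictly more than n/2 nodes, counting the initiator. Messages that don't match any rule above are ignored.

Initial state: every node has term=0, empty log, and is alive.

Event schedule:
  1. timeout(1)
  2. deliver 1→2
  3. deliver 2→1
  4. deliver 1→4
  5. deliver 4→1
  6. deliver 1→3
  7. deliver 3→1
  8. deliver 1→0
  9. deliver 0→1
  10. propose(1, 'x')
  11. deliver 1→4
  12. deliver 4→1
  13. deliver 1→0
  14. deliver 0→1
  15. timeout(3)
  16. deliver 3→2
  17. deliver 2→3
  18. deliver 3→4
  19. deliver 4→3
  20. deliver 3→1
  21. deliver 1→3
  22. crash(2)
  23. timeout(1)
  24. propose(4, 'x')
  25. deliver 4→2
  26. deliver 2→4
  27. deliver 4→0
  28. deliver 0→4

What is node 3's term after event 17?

2

1. timeout(1):  <1:cand t1 ->
2. deliver 1→2:  <2:foll t1 ->
3. deliver 2→1:  nop
4. deliver 1→4:  <4:foll t1 ->
5. deliver 4→1:  <1:lead t1 ->
6. deliver 1→3:  <3:foll t1 ->
7. deliver 3→1:  nop
8. deliver 1→0:  <0:foll t1 ->
9. deliver 0→1:  nop
10. propose(1,'x'):  <1:lead t1 x>
11. deliver 1→4:  <4:foll t1 x>
12. deliver 4→1:  nop
13. deliver 1→0:  <0:foll t1 x>
14. deliver 0→1:  nop
15. timeout(3):  <3:cand t2 ->
16. deliver 3→2:  <2:foll t2 ->
17. deliver 2→3:  nop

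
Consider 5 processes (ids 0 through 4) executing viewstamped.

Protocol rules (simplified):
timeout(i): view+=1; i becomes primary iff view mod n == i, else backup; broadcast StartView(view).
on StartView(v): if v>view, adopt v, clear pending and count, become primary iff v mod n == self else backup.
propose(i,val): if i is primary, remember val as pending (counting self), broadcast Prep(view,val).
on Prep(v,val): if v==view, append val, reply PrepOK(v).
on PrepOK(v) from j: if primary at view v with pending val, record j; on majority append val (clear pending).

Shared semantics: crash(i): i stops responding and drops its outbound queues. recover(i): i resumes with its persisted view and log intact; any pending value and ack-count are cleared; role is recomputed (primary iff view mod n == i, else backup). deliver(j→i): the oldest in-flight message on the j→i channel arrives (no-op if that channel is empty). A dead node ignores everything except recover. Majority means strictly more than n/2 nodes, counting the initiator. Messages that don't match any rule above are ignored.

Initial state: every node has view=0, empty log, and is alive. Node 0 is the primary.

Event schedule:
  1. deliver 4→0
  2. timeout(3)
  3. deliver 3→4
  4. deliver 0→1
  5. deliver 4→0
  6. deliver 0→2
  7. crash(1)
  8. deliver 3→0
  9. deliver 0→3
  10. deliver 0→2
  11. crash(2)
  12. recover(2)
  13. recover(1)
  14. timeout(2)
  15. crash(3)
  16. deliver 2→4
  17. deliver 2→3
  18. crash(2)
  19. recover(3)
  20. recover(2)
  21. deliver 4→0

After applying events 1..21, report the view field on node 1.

0

1. deliver 4→0:  nop
2. timeout(3):  <3:back v1 ->
3. deliver 3→4:  <4:back v1 ->
4. deliver 0→1:  nop
5. deliver 4→0:  nop
6. deliver 0→2:  nop
7. crash(1):  <1:✗back v0 ->
8. deliver 3→0:  <0:back v1 ->
9. deliver 0→3:  nop
10. deliver 0→2:  nop
11. crash(2):  <2:✗back v0 ->
12. recover(2):  <2:back v0 ->
13. recover(1):  <1:back v0 ->
14. timeout(2):  <2:back v1 ->
15. crash(3):  <3:✗back v1 ->
16. deliver 2→4:  nop
17. deliver 2→3:  nop
18. crash(2):  <2:✗back v1 ->
19. recover(3):  <3:back v1 ->
20. recover(2):  <2:back v1 ->
21. deliver 4→0:  nop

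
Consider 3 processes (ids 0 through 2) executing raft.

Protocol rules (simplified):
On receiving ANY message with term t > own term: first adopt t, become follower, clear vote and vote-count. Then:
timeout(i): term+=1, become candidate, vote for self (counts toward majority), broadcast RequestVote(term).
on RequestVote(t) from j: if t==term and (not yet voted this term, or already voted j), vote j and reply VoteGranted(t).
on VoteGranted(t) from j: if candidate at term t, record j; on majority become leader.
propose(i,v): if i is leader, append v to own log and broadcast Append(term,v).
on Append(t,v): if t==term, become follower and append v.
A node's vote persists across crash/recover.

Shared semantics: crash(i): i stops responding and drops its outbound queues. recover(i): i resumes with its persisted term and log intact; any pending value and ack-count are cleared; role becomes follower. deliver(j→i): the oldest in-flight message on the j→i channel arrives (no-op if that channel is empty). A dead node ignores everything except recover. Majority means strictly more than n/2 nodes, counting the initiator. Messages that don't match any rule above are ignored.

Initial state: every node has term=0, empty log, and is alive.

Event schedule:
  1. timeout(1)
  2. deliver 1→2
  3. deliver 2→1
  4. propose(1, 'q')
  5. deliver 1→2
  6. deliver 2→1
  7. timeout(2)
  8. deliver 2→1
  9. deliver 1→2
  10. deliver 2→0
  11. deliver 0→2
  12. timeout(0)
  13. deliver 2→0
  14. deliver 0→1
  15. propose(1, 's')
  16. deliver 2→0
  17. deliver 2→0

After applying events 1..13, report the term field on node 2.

after 1 — timeout(1): n1:cand/t1/[-]
after 2 — deliver 1→2: n2:foll/t1/[-]
after 3 — deliver 2→1: n1:lead/t1/[-]
after 4 — propose(1,'q'): n1:lead/t1/[q]
after 5 — deliver 1→2: n2:foll/t1/[q]
after 6 — deliver 2→1: ·
after 7 — timeout(2): n2:cand/t2/[q]
after 8 — deliver 2→1: n1:foll/t2/[q]
after 9 — deliver 1→2: n2:lead/t2/[q]
after 10 — deliver 2→0: n0:foll/t2/[-]
after 11 — deliver 0→2: ·
after 12 — timeout(0): n0:cand/t3/[-]
after 13 — deliver 2→0: ·

2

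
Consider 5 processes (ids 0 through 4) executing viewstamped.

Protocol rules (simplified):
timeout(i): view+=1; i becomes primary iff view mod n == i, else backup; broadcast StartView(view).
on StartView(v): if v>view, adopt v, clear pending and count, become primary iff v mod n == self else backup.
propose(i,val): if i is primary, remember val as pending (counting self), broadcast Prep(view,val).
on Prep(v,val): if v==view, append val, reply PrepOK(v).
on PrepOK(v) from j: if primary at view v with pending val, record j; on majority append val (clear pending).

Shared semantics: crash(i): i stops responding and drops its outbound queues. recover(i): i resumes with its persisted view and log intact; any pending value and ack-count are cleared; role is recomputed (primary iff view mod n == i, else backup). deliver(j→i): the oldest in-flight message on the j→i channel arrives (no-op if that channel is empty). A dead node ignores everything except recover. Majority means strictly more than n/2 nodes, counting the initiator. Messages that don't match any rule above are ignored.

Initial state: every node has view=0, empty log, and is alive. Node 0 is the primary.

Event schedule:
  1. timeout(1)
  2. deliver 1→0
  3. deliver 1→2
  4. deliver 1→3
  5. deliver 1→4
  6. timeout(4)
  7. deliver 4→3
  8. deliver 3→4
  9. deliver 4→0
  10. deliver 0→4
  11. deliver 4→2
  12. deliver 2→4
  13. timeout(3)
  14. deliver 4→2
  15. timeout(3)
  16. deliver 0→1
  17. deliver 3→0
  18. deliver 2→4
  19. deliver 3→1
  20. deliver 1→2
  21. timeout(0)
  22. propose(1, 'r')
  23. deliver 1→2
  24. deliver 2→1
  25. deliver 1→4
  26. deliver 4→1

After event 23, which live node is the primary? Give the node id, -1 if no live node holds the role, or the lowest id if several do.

[1] timeout(1) → N1(prim v1 [-])
[2] deliver 1→0 → N0(back v1 [-])
[3] deliver 1→2 → N2(back v1 [-])
[4] deliver 1→3 → N3(back v1 [-])
[5] deliver 1→4 → N4(back v1 [-])
[6] timeout(4) → N4(back v2 [-])
[7] deliver 4→3 → N3(back v2 [-])
[8] deliver 3→4 → ∅
[9] deliver 4→0 → N0(back v2 [-])
[10] deliver 0→4 → ∅
[11] deliver 4→2 → N2(prim v2 [-])
[12] deliver 2→4 → ∅
[13] timeout(3) → N3(prim v3 [-])
[14] deliver 4→2 → ∅
[15] timeout(3) → N3(back v4 [-])
[16] deliver 0→1 → ∅
[17] deliver 3→0 → N0(back v3 [-])
[18] deliver 2→4 → ∅
[19] deliver 3→1 → N1(back v3 [-])
[20] deliver 1→2 → ∅
[21] timeout(0) → N0(back v4 [-])
[22] propose(1,'r') → ∅
[23] deliver 1→2 → ∅

2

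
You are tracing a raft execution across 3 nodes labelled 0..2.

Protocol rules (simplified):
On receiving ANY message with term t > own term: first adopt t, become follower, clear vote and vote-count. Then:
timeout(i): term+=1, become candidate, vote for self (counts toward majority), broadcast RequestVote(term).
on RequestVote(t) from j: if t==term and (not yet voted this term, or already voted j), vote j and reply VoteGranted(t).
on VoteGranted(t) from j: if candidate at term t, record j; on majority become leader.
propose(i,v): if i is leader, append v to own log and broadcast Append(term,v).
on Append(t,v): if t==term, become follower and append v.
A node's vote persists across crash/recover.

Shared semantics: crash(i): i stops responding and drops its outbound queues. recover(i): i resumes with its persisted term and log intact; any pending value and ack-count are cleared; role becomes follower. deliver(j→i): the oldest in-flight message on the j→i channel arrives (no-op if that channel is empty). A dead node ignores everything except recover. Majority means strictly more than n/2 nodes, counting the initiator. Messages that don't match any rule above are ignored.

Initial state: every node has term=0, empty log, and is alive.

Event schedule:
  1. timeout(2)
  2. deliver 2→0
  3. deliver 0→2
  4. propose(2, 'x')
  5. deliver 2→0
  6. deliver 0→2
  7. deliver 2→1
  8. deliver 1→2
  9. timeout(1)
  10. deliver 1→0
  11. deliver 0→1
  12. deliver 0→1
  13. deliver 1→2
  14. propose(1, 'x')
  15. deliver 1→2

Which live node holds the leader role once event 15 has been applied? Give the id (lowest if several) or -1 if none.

1

step 1 timeout(2): 2={cand,t=1,log=-}
step 2 deliver 2→0: 0={foll,t=1,log=-}
step 3 deliver 0→2: 2={lead,t=1,log=-}
step 4 propose(2,'x'): 2={lead,t=1,log=x}
step 5 deliver 2→0: 0={foll,t=1,log=x}
step 6 deliver 0→2: —
step 7 deliver 2→1: 1={foll,t=1,log=-}
step 8 deliver 1→2: —
step 9 timeout(1): 1={cand,t=2,log=-}
step 10 deliver 1→0: 0={foll,t=2,log=x}
step 11 deliver 0→1: 1={lead,t=2,log=-}
step 12 deliver 0→1: —
step 13 deliver 1→2: 2={foll,t=2,log=x}
step 14 propose(1,'x'): 1={lead,t=2,log=x}
step 15 deliver 1→2: 2={foll,t=2,log=x,x}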